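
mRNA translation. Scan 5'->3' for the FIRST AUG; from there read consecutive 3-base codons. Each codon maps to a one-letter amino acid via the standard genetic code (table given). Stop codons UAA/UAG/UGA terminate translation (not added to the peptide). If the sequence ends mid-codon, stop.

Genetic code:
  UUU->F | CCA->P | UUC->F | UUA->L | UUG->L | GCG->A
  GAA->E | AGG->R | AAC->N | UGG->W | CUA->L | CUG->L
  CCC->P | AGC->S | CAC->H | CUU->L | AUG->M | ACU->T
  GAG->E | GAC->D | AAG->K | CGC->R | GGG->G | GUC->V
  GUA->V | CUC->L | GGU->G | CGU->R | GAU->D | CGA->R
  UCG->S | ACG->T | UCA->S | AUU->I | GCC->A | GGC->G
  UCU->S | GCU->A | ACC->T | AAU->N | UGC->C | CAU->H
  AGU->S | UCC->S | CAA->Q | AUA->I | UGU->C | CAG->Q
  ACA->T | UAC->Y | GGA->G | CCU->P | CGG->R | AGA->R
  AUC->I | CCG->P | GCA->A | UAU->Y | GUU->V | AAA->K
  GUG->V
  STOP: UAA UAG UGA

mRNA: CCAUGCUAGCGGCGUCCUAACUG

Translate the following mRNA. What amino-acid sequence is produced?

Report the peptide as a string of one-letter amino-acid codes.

start AUG at pos 2
pos 2: AUG -> M; peptide=M
pos 5: CUA -> L; peptide=ML
pos 8: GCG -> A; peptide=MLA
pos 11: GCG -> A; peptide=MLAA
pos 14: UCC -> S; peptide=MLAAS
pos 17: UAA -> STOP

Answer: MLAAS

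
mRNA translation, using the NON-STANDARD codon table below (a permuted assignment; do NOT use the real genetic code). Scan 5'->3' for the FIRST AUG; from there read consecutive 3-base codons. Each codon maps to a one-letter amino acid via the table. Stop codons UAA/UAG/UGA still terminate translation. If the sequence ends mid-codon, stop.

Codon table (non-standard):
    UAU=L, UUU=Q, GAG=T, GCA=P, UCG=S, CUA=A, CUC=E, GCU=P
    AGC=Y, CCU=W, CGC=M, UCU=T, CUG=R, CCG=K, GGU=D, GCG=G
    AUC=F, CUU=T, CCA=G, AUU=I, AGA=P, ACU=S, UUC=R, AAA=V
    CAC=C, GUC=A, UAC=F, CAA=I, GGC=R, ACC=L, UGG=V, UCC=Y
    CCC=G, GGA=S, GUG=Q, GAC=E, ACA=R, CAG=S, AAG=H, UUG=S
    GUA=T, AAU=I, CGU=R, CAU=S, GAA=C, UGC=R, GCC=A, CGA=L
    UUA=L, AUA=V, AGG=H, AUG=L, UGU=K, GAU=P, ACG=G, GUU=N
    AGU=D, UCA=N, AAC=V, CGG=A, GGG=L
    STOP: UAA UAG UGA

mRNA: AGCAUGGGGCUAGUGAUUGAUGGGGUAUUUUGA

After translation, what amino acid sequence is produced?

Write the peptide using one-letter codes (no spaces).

start AUG at pos 3
pos 3: AUG -> L; peptide=L
pos 6: GGG -> L; peptide=LL
pos 9: CUA -> A; peptide=LLA
pos 12: GUG -> Q; peptide=LLAQ
pos 15: AUU -> I; peptide=LLAQI
pos 18: GAU -> P; peptide=LLAQIP
pos 21: GGG -> L; peptide=LLAQIPL
pos 24: GUA -> T; peptide=LLAQIPLT
pos 27: UUU -> Q; peptide=LLAQIPLTQ
pos 30: UGA -> STOP

Answer: LLAQIPLTQ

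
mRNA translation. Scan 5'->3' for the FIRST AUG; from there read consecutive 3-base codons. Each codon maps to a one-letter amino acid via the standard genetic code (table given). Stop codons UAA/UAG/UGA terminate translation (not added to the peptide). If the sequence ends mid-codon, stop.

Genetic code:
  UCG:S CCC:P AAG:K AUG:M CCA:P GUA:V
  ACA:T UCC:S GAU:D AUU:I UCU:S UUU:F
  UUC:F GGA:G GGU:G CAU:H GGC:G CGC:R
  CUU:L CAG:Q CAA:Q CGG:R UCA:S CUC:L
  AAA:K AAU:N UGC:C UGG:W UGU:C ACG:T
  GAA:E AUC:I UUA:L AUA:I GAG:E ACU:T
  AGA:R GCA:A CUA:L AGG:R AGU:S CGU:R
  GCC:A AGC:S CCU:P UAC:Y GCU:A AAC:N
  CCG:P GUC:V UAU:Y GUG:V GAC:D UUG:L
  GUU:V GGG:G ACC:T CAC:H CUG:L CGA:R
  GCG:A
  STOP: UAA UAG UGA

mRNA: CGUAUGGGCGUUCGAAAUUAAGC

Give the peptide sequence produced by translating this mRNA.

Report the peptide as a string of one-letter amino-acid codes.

Answer: MGVRN

Derivation:
start AUG at pos 3
pos 3: AUG -> M; peptide=M
pos 6: GGC -> G; peptide=MG
pos 9: GUU -> V; peptide=MGV
pos 12: CGA -> R; peptide=MGVR
pos 15: AAU -> N; peptide=MGVRN
pos 18: UAA -> STOP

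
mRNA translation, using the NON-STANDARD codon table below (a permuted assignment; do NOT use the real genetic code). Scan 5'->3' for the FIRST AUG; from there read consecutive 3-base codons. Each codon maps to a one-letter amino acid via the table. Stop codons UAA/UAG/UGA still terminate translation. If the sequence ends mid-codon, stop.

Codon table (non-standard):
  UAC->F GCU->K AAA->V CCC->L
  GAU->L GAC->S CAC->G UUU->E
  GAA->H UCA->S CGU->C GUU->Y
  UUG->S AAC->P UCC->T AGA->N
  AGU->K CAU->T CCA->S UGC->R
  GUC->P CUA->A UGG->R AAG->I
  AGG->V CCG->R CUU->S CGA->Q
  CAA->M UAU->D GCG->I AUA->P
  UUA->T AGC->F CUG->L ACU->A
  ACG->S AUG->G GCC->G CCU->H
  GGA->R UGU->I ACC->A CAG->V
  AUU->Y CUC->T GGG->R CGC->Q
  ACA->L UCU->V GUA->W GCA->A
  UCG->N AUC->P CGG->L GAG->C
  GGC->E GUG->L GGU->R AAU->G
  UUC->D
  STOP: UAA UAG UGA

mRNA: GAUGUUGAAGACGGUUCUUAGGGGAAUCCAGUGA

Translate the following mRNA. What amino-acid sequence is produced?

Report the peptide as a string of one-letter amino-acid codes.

start AUG at pos 1
pos 1: AUG -> G; peptide=G
pos 4: UUG -> S; peptide=GS
pos 7: AAG -> I; peptide=GSI
pos 10: ACG -> S; peptide=GSIS
pos 13: GUU -> Y; peptide=GSISY
pos 16: CUU -> S; peptide=GSISYS
pos 19: AGG -> V; peptide=GSISYSV
pos 22: GGA -> R; peptide=GSISYSVR
pos 25: AUC -> P; peptide=GSISYSVRP
pos 28: CAG -> V; peptide=GSISYSVRPV
pos 31: UGA -> STOP

Answer: GSISYSVRPV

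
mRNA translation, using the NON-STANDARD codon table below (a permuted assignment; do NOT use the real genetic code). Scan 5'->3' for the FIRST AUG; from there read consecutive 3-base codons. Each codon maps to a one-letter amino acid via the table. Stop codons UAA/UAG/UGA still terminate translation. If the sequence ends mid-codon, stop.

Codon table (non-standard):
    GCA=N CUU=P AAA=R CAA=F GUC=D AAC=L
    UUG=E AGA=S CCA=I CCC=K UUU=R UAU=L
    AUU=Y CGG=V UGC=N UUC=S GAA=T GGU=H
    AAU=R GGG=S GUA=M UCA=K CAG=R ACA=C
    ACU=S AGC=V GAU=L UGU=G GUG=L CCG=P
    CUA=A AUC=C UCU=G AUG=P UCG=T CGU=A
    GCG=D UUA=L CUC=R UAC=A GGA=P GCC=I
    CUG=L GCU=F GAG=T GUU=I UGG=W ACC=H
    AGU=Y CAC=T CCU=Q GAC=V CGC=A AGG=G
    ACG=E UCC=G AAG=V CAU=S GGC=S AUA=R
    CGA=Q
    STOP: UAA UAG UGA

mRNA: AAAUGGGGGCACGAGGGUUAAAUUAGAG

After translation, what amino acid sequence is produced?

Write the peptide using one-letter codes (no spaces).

start AUG at pos 2
pos 2: AUG -> P; peptide=P
pos 5: GGG -> S; peptide=PS
pos 8: GCA -> N; peptide=PSN
pos 11: CGA -> Q; peptide=PSNQ
pos 14: GGG -> S; peptide=PSNQS
pos 17: UUA -> L; peptide=PSNQSL
pos 20: AAU -> R; peptide=PSNQSLR
pos 23: UAG -> STOP

Answer: PSNQSLR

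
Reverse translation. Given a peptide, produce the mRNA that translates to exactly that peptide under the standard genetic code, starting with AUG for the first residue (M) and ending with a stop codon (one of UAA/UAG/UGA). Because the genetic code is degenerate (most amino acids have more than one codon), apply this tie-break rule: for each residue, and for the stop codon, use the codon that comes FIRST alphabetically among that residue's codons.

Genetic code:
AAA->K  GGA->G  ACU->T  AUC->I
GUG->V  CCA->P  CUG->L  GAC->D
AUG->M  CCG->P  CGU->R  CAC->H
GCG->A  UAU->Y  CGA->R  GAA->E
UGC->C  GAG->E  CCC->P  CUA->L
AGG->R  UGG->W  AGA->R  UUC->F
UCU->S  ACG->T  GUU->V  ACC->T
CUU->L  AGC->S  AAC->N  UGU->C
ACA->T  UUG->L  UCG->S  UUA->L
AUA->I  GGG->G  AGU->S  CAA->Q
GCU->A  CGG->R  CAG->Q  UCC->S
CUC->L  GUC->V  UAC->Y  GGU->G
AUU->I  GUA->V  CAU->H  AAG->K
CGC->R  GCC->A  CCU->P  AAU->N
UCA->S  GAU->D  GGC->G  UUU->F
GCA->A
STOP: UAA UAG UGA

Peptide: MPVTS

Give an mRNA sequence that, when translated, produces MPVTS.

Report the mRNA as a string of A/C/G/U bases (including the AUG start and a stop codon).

Answer: mRNA: AUGCCAGUAACAAGCUAA

Derivation:
residue 1: M -> AUG (start codon)
residue 2: P codons sorted = CCA,CCC,CCG,CCU -> pick first = CCA
residue 3: V codons sorted = GUA,GUC,GUG,GUU -> pick first = GUA
residue 4: T codons sorted = ACA,ACC,ACG,ACU -> pick first = ACA
residue 5: S codons sorted = AGC,AGU,UCA,UCC,UCG,UCU -> pick first = AGC
terminator: stop codons sorted = UAA,UAG,UGA -> pick first = UAA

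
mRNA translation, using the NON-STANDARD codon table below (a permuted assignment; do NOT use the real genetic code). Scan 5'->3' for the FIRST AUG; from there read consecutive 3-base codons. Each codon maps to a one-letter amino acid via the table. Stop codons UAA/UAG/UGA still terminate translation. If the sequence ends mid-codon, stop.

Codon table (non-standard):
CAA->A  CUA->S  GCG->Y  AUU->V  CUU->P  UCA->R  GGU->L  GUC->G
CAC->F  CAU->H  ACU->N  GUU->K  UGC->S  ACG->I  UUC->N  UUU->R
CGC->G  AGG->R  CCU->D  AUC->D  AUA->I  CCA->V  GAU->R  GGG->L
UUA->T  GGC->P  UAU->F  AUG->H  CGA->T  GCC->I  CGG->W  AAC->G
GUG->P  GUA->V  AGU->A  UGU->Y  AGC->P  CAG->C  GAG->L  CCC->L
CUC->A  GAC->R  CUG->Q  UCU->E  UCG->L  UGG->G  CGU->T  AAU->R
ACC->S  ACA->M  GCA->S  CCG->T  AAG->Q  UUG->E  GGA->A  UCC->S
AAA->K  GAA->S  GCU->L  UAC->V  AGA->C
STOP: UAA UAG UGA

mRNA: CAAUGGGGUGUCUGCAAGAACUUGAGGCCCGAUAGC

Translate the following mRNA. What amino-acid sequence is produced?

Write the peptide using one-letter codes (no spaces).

Answer: HLYQASPLIT

Derivation:
start AUG at pos 2
pos 2: AUG -> H; peptide=H
pos 5: GGG -> L; peptide=HL
pos 8: UGU -> Y; peptide=HLY
pos 11: CUG -> Q; peptide=HLYQ
pos 14: CAA -> A; peptide=HLYQA
pos 17: GAA -> S; peptide=HLYQAS
pos 20: CUU -> P; peptide=HLYQASP
pos 23: GAG -> L; peptide=HLYQASPL
pos 26: GCC -> I; peptide=HLYQASPLI
pos 29: CGA -> T; peptide=HLYQASPLIT
pos 32: UAG -> STOP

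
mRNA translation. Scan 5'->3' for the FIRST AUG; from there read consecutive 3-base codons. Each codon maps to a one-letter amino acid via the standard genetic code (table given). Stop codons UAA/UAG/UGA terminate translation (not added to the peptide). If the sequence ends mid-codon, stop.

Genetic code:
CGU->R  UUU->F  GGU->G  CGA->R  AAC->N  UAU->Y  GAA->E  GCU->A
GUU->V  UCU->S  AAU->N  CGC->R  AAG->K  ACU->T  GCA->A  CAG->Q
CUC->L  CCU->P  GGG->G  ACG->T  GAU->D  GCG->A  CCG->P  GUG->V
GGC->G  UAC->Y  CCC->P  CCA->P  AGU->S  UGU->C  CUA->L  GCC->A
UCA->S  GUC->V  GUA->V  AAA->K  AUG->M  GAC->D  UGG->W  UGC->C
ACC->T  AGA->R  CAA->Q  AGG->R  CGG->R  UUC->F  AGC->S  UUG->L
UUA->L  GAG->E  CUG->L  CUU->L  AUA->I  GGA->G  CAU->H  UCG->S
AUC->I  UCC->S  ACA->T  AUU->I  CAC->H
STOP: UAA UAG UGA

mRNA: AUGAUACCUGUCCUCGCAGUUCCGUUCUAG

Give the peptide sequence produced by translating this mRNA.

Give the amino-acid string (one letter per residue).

Answer: MIPVLAVPF

Derivation:
start AUG at pos 0
pos 0: AUG -> M; peptide=M
pos 3: AUA -> I; peptide=MI
pos 6: CCU -> P; peptide=MIP
pos 9: GUC -> V; peptide=MIPV
pos 12: CUC -> L; peptide=MIPVL
pos 15: GCA -> A; peptide=MIPVLA
pos 18: GUU -> V; peptide=MIPVLAV
pos 21: CCG -> P; peptide=MIPVLAVP
pos 24: UUC -> F; peptide=MIPVLAVPF
pos 27: UAG -> STOP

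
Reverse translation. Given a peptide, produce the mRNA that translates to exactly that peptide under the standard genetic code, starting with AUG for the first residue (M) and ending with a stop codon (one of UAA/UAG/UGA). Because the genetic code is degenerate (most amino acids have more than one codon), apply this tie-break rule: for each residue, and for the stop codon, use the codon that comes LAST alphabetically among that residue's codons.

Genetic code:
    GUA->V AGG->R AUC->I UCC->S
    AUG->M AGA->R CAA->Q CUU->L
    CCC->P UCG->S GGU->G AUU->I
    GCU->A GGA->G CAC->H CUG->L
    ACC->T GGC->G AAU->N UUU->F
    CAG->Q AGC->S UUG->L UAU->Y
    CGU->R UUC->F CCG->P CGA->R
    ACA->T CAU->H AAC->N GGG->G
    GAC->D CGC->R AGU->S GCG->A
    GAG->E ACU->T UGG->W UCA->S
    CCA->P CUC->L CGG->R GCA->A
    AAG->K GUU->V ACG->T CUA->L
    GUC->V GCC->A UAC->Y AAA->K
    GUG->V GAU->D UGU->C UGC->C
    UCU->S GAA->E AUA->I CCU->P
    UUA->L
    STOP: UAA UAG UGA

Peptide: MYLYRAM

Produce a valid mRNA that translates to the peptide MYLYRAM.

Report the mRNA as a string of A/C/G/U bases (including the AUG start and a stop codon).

Answer: mRNA: AUGUAUUUGUAUCGUGCUAUGUGA

Derivation:
residue 1: M -> AUG (start codon)
residue 2: Y codons sorted = UAC,UAU -> pick last = UAU
residue 3: L codons sorted = CUA,CUC,CUG,CUU,UUA,UUG -> pick last = UUG
residue 4: Y codons sorted = UAC,UAU -> pick last = UAU
residue 5: R codons sorted = AGA,AGG,CGA,CGC,CGG,CGU -> pick last = CGU
residue 6: A codons sorted = GCA,GCC,GCG,GCU -> pick last = GCU
residue 7: M -> AUG (only codon)
terminator: stop codons sorted = UAA,UAG,UGA -> pick last = UGA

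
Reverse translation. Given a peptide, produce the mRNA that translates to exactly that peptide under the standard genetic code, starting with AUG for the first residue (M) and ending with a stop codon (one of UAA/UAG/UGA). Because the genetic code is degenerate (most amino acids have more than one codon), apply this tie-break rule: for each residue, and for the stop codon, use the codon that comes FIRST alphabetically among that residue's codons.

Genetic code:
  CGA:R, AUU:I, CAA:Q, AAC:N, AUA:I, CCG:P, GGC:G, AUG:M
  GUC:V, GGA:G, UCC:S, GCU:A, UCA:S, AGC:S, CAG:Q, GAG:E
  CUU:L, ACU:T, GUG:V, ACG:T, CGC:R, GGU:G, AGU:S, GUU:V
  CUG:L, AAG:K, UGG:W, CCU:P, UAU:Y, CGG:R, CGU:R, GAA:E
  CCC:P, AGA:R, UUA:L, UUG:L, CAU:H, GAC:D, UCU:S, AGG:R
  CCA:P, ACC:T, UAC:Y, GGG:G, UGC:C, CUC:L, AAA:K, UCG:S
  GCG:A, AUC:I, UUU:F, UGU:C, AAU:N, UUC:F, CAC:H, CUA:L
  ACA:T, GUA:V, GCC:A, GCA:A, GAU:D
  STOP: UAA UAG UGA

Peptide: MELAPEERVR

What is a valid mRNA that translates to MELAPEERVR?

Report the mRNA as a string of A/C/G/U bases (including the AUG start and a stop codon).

residue 1: M -> AUG (start codon)
residue 2: E codons sorted = GAA,GAG -> pick first = GAA
residue 3: L codons sorted = CUA,CUC,CUG,CUU,UUA,UUG -> pick first = CUA
residue 4: A codons sorted = GCA,GCC,GCG,GCU -> pick first = GCA
residue 5: P codons sorted = CCA,CCC,CCG,CCU -> pick first = CCA
residue 6: E codons sorted = GAA,GAG -> pick first = GAA
residue 7: E codons sorted = GAA,GAG -> pick first = GAA
residue 8: R codons sorted = AGA,AGG,CGA,CGC,CGG,CGU -> pick first = AGA
residue 9: V codons sorted = GUA,GUC,GUG,GUU -> pick first = GUA
residue 10: R codons sorted = AGA,AGG,CGA,CGC,CGG,CGU -> pick first = AGA
terminator: stop codons sorted = UAA,UAG,UGA -> pick first = UAA

Answer: mRNA: AUGGAACUAGCACCAGAAGAAAGAGUAAGAUAA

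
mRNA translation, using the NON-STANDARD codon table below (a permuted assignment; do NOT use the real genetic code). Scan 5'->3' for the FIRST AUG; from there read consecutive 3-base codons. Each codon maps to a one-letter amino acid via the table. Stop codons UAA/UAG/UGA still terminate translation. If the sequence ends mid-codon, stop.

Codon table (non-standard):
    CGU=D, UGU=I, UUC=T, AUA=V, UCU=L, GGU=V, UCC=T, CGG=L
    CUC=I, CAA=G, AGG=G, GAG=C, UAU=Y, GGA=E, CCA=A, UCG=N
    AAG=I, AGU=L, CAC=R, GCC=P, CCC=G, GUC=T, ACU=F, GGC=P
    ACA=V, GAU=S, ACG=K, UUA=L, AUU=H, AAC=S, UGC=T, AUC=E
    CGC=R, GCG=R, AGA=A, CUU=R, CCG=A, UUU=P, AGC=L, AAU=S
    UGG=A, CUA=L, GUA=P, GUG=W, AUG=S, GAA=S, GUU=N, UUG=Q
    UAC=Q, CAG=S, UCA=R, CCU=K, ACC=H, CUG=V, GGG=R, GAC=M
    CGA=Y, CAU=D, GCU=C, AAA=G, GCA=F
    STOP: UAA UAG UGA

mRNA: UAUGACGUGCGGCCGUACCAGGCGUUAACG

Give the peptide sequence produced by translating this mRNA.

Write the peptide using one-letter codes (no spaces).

start AUG at pos 1
pos 1: AUG -> S; peptide=S
pos 4: ACG -> K; peptide=SK
pos 7: UGC -> T; peptide=SKT
pos 10: GGC -> P; peptide=SKTP
pos 13: CGU -> D; peptide=SKTPD
pos 16: ACC -> H; peptide=SKTPDH
pos 19: AGG -> G; peptide=SKTPDHG
pos 22: CGU -> D; peptide=SKTPDHGD
pos 25: UAA -> STOP

Answer: SKTPDHGD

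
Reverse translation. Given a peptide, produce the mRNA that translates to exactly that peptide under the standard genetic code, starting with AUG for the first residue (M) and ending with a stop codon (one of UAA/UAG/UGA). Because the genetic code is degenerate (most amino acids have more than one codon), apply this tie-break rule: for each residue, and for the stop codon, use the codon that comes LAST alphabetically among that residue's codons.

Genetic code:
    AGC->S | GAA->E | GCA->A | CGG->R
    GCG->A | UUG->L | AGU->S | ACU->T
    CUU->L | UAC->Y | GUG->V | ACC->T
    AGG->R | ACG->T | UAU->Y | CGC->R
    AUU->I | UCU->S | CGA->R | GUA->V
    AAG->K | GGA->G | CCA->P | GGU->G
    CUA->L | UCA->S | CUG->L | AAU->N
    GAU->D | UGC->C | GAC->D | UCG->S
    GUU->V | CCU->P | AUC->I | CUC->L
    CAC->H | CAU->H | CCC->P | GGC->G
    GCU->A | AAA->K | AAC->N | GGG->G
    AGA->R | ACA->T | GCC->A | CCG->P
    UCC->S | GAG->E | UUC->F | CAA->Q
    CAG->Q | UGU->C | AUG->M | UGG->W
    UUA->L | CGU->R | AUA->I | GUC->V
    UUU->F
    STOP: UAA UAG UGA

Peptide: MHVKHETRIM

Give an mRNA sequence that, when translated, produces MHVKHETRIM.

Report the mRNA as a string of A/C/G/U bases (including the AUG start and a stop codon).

residue 1: M -> AUG (start codon)
residue 2: H codons sorted = CAC,CAU -> pick last = CAU
residue 3: V codons sorted = GUA,GUC,GUG,GUU -> pick last = GUU
residue 4: K codons sorted = AAA,AAG -> pick last = AAG
residue 5: H codons sorted = CAC,CAU -> pick last = CAU
residue 6: E codons sorted = GAA,GAG -> pick last = GAG
residue 7: T codons sorted = ACA,ACC,ACG,ACU -> pick last = ACU
residue 8: R codons sorted = AGA,AGG,CGA,CGC,CGG,CGU -> pick last = CGU
residue 9: I codons sorted = AUA,AUC,AUU -> pick last = AUU
residue 10: M -> AUG (only codon)
terminator: stop codons sorted = UAA,UAG,UGA -> pick last = UGA

Answer: mRNA: AUGCAUGUUAAGCAUGAGACUCGUAUUAUGUGA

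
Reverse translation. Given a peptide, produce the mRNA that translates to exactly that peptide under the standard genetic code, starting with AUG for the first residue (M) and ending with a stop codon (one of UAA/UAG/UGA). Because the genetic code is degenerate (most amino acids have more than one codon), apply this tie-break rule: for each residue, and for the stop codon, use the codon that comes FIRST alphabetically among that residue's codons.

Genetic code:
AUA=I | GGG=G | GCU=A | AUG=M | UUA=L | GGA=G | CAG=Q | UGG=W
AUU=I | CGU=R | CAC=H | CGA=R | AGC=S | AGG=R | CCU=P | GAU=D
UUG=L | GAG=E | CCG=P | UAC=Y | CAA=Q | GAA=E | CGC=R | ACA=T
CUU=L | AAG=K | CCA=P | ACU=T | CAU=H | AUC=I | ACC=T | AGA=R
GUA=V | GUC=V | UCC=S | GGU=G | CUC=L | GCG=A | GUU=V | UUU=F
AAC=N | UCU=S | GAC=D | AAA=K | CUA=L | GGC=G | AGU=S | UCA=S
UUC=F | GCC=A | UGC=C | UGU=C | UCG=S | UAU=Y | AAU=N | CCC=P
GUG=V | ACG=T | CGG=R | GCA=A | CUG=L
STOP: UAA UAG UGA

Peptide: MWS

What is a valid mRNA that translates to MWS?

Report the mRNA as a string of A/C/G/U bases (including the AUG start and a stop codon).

Answer: mRNA: AUGUGGAGCUAA

Derivation:
residue 1: M -> AUG (start codon)
residue 2: W -> UGG (only codon)
residue 3: S codons sorted = AGC,AGU,UCA,UCC,UCG,UCU -> pick first = AGC
terminator: stop codons sorted = UAA,UAG,UGA -> pick first = UAA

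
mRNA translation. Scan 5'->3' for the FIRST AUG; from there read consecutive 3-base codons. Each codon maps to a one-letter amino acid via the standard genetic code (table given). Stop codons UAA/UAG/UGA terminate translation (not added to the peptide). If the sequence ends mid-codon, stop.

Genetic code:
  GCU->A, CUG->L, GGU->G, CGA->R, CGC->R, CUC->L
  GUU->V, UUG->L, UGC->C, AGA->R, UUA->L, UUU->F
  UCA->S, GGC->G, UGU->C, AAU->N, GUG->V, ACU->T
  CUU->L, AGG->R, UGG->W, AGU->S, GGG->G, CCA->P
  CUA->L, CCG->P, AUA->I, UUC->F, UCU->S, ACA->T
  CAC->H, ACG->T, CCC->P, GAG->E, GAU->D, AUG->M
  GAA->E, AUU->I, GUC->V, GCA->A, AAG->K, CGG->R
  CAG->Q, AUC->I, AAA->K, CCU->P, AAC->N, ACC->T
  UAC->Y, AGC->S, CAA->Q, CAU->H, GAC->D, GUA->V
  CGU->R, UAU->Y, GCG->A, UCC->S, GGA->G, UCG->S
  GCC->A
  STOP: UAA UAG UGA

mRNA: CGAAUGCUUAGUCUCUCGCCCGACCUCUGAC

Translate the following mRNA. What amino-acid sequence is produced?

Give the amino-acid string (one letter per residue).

Answer: MLSLSPDL

Derivation:
start AUG at pos 3
pos 3: AUG -> M; peptide=M
pos 6: CUU -> L; peptide=ML
pos 9: AGU -> S; peptide=MLS
pos 12: CUC -> L; peptide=MLSL
pos 15: UCG -> S; peptide=MLSLS
pos 18: CCC -> P; peptide=MLSLSP
pos 21: GAC -> D; peptide=MLSLSPD
pos 24: CUC -> L; peptide=MLSLSPDL
pos 27: UGA -> STOP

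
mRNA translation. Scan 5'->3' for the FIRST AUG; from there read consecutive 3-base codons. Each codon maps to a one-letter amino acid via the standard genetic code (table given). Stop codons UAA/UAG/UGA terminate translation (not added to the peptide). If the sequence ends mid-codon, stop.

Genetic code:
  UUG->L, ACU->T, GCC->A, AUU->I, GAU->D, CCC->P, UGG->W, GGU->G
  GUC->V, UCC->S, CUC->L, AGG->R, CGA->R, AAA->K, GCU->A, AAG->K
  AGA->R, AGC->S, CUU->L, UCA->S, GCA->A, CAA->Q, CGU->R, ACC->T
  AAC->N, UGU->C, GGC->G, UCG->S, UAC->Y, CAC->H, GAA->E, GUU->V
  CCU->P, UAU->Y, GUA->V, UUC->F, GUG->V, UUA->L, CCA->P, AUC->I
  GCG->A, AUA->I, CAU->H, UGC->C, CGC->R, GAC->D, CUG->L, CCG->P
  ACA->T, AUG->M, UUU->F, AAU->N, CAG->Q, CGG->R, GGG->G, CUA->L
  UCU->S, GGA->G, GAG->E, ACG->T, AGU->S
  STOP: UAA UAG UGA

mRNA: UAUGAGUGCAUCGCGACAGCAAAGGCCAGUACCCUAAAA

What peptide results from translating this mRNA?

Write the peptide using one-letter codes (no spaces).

start AUG at pos 1
pos 1: AUG -> M; peptide=M
pos 4: AGU -> S; peptide=MS
pos 7: GCA -> A; peptide=MSA
pos 10: UCG -> S; peptide=MSAS
pos 13: CGA -> R; peptide=MSASR
pos 16: CAG -> Q; peptide=MSASRQ
pos 19: CAA -> Q; peptide=MSASRQQ
pos 22: AGG -> R; peptide=MSASRQQR
pos 25: CCA -> P; peptide=MSASRQQRP
pos 28: GUA -> V; peptide=MSASRQQRPV
pos 31: CCC -> P; peptide=MSASRQQRPVP
pos 34: UAA -> STOP

Answer: MSASRQQRPVP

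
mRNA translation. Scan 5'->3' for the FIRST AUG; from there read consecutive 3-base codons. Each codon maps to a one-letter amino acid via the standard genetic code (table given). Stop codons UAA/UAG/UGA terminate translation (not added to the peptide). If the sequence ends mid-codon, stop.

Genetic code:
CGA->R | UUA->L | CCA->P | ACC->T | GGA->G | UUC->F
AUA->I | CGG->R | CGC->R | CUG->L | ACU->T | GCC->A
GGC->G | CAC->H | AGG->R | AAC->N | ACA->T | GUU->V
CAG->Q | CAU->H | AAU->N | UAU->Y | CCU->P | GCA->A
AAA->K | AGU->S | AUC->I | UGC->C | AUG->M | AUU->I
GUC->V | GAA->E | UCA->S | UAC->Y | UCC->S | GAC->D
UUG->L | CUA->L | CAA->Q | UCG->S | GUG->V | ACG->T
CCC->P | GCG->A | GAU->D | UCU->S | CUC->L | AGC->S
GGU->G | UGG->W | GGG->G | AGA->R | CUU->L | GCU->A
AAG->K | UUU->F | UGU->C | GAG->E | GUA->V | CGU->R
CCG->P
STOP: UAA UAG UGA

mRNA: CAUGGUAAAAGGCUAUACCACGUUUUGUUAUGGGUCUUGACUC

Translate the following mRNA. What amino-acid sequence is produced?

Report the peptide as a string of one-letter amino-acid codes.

start AUG at pos 1
pos 1: AUG -> M; peptide=M
pos 4: GUA -> V; peptide=MV
pos 7: AAA -> K; peptide=MVK
pos 10: GGC -> G; peptide=MVKG
pos 13: UAU -> Y; peptide=MVKGY
pos 16: ACC -> T; peptide=MVKGYT
pos 19: ACG -> T; peptide=MVKGYTT
pos 22: UUU -> F; peptide=MVKGYTTF
pos 25: UGU -> C; peptide=MVKGYTTFC
pos 28: UAU -> Y; peptide=MVKGYTTFCY
pos 31: GGG -> G; peptide=MVKGYTTFCYG
pos 34: UCU -> S; peptide=MVKGYTTFCYGS
pos 37: UGA -> STOP

Answer: MVKGYTTFCYGS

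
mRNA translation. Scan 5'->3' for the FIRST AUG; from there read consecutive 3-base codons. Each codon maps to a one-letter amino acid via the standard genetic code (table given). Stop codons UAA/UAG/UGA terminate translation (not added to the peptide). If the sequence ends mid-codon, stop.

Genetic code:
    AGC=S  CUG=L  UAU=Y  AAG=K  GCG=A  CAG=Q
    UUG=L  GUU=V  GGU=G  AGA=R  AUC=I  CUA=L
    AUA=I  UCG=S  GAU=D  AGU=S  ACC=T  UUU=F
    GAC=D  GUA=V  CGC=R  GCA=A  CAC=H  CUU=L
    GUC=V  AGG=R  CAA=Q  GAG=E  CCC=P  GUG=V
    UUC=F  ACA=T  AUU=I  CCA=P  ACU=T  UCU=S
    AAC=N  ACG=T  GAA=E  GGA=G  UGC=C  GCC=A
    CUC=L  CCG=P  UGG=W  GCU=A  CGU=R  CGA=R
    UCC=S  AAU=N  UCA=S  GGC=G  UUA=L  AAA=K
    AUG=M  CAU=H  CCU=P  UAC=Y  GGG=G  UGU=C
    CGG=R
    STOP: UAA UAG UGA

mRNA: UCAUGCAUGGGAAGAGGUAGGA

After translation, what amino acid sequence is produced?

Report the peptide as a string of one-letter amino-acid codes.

start AUG at pos 2
pos 2: AUG -> M; peptide=M
pos 5: CAU -> H; peptide=MH
pos 8: GGG -> G; peptide=MHG
pos 11: AAG -> K; peptide=MHGK
pos 14: AGG -> R; peptide=MHGKR
pos 17: UAG -> STOP

Answer: MHGKR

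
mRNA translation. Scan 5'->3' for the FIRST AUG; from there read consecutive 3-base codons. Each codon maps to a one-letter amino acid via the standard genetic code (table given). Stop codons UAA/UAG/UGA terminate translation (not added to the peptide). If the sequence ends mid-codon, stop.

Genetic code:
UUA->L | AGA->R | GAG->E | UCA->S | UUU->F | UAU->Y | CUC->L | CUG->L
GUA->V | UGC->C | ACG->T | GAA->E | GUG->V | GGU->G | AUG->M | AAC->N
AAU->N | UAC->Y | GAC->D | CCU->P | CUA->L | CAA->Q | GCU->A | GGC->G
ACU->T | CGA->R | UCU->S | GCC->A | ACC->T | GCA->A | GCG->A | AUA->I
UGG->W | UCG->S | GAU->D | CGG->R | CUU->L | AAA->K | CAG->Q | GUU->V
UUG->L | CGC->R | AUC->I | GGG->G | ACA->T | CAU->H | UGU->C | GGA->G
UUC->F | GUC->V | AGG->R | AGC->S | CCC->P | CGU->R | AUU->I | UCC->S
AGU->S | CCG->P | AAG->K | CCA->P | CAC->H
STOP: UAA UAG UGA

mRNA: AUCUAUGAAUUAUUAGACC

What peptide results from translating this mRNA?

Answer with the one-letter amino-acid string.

Answer: MNY

Derivation:
start AUG at pos 4
pos 4: AUG -> M; peptide=M
pos 7: AAU -> N; peptide=MN
pos 10: UAU -> Y; peptide=MNY
pos 13: UAG -> STOP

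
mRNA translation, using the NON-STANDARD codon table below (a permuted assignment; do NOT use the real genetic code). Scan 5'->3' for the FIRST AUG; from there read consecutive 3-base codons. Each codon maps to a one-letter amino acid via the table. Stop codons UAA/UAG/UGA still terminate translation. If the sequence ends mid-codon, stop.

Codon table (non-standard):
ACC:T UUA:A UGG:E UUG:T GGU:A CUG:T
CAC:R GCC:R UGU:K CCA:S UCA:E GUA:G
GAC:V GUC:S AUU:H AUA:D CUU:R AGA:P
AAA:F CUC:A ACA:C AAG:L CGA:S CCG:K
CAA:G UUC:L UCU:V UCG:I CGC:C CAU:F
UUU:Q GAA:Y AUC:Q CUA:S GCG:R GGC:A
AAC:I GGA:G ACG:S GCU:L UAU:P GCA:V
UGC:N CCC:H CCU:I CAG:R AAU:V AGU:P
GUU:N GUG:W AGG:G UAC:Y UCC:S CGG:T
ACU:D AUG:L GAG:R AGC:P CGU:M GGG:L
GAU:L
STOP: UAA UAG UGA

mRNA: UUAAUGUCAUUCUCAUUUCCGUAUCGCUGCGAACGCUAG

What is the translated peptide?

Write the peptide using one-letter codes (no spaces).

Answer: LELEQKPCNYC

Derivation:
start AUG at pos 3
pos 3: AUG -> L; peptide=L
pos 6: UCA -> E; peptide=LE
pos 9: UUC -> L; peptide=LEL
pos 12: UCA -> E; peptide=LELE
pos 15: UUU -> Q; peptide=LELEQ
pos 18: CCG -> K; peptide=LELEQK
pos 21: UAU -> P; peptide=LELEQKP
pos 24: CGC -> C; peptide=LELEQKPC
pos 27: UGC -> N; peptide=LELEQKPCN
pos 30: GAA -> Y; peptide=LELEQKPCNY
pos 33: CGC -> C; peptide=LELEQKPCNYC
pos 36: UAG -> STOP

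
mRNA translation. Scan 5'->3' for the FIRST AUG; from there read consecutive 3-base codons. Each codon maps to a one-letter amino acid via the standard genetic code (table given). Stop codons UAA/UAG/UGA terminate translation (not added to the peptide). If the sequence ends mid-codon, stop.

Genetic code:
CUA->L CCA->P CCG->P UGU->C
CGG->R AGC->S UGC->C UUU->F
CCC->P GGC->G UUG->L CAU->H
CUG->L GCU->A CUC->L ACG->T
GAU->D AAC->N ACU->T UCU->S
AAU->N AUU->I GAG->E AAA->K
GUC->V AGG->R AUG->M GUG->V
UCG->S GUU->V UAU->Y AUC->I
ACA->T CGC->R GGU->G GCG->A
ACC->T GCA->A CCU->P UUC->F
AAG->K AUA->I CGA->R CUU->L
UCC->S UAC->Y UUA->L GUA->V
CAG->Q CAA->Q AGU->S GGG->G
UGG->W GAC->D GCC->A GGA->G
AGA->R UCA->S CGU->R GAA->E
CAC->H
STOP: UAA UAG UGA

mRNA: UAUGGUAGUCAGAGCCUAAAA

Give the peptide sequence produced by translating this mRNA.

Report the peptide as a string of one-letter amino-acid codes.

Answer: MVVRA

Derivation:
start AUG at pos 1
pos 1: AUG -> M; peptide=M
pos 4: GUA -> V; peptide=MV
pos 7: GUC -> V; peptide=MVV
pos 10: AGA -> R; peptide=MVVR
pos 13: GCC -> A; peptide=MVVRA
pos 16: UAA -> STOP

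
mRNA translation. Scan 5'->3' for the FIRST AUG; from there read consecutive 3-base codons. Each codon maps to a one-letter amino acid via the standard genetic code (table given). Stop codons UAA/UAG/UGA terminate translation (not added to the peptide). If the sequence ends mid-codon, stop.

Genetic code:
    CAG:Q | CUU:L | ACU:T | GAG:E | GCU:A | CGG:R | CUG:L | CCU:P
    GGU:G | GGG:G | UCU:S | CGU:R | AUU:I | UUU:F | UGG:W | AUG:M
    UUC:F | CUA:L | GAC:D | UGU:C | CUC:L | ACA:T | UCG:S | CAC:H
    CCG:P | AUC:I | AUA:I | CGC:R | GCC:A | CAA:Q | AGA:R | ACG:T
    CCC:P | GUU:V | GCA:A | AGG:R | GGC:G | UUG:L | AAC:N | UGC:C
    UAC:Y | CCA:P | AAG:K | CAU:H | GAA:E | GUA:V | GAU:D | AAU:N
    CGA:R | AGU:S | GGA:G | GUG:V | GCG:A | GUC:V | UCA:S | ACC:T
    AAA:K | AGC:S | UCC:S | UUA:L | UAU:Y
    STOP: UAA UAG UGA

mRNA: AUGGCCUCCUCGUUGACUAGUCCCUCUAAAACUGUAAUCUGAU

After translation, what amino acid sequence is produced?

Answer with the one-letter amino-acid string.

start AUG at pos 0
pos 0: AUG -> M; peptide=M
pos 3: GCC -> A; peptide=MA
pos 6: UCC -> S; peptide=MAS
pos 9: UCG -> S; peptide=MASS
pos 12: UUG -> L; peptide=MASSL
pos 15: ACU -> T; peptide=MASSLT
pos 18: AGU -> S; peptide=MASSLTS
pos 21: CCC -> P; peptide=MASSLTSP
pos 24: UCU -> S; peptide=MASSLTSPS
pos 27: AAA -> K; peptide=MASSLTSPSK
pos 30: ACU -> T; peptide=MASSLTSPSKT
pos 33: GUA -> V; peptide=MASSLTSPSKTV
pos 36: AUC -> I; peptide=MASSLTSPSKTVI
pos 39: UGA -> STOP

Answer: MASSLTSPSKTVI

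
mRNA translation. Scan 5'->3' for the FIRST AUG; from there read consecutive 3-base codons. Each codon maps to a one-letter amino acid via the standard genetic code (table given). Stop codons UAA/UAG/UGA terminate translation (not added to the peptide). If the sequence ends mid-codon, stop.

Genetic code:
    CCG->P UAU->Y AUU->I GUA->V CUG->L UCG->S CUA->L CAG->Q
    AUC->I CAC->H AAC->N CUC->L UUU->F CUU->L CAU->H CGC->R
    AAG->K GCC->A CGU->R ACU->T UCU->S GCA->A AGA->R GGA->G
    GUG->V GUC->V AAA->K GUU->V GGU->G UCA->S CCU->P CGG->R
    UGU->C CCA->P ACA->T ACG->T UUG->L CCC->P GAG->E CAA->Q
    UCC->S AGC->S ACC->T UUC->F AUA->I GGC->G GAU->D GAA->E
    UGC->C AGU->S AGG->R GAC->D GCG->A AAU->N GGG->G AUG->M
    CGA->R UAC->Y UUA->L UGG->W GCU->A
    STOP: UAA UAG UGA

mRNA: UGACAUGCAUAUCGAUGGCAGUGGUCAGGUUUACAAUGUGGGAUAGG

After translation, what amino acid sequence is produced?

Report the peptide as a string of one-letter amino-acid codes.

Answer: MHIDGSGQVYNVG

Derivation:
start AUG at pos 4
pos 4: AUG -> M; peptide=M
pos 7: CAU -> H; peptide=MH
pos 10: AUC -> I; peptide=MHI
pos 13: GAU -> D; peptide=MHID
pos 16: GGC -> G; peptide=MHIDG
pos 19: AGU -> S; peptide=MHIDGS
pos 22: GGU -> G; peptide=MHIDGSG
pos 25: CAG -> Q; peptide=MHIDGSGQ
pos 28: GUU -> V; peptide=MHIDGSGQV
pos 31: UAC -> Y; peptide=MHIDGSGQVY
pos 34: AAU -> N; peptide=MHIDGSGQVYN
pos 37: GUG -> V; peptide=MHIDGSGQVYNV
pos 40: GGA -> G; peptide=MHIDGSGQVYNVG
pos 43: UAG -> STOP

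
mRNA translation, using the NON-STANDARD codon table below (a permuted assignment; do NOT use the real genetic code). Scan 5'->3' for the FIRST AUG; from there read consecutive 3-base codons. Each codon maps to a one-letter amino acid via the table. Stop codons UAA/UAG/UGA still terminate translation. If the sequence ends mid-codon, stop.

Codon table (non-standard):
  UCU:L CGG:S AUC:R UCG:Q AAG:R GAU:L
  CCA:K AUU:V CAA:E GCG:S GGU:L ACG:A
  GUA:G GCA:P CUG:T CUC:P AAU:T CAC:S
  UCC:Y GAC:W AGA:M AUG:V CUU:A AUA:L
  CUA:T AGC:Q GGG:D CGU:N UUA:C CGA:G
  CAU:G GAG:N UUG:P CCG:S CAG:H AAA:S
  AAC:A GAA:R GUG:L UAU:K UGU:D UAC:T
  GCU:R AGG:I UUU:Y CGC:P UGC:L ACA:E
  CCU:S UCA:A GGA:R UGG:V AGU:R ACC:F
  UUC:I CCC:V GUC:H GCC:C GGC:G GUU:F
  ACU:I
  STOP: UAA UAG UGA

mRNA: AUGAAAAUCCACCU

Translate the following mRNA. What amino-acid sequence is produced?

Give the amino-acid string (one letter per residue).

start AUG at pos 0
pos 0: AUG -> V; peptide=V
pos 3: AAA -> S; peptide=VS
pos 6: AUC -> R; peptide=VSR
pos 9: CAC -> S; peptide=VSRS
pos 12: only 2 nt remain (<3), stop (end of mRNA)

Answer: VSRS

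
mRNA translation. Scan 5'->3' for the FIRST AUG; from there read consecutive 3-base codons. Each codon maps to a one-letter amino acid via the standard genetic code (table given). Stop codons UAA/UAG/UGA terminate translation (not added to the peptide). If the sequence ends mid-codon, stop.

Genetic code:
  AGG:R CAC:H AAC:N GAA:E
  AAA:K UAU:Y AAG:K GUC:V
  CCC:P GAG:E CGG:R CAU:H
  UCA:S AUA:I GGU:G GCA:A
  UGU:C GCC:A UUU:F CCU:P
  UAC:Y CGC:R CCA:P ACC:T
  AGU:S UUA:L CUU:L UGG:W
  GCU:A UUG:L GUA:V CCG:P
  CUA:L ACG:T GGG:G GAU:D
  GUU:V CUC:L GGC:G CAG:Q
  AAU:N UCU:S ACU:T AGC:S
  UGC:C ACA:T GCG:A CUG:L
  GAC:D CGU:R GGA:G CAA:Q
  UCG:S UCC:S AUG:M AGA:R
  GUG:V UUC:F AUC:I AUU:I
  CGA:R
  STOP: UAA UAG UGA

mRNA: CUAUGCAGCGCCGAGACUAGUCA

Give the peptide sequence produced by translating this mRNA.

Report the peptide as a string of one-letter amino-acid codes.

Answer: MQRRD

Derivation:
start AUG at pos 2
pos 2: AUG -> M; peptide=M
pos 5: CAG -> Q; peptide=MQ
pos 8: CGC -> R; peptide=MQR
pos 11: CGA -> R; peptide=MQRR
pos 14: GAC -> D; peptide=MQRRD
pos 17: UAG -> STOP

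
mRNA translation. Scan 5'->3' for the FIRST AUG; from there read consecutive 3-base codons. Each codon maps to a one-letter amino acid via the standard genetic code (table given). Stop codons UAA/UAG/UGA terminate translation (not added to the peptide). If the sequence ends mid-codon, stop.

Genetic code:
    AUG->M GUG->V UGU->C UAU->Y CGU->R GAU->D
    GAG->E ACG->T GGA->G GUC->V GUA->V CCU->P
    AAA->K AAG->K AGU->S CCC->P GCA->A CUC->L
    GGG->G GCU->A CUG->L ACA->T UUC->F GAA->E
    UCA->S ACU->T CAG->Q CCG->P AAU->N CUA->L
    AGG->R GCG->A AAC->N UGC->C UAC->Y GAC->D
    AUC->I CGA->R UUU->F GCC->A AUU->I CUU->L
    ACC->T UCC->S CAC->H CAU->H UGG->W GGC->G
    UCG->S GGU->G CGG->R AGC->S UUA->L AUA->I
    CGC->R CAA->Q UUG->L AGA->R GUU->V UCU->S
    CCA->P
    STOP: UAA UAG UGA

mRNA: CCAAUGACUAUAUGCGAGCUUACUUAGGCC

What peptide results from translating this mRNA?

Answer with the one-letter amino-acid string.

start AUG at pos 3
pos 3: AUG -> M; peptide=M
pos 6: ACU -> T; peptide=MT
pos 9: AUA -> I; peptide=MTI
pos 12: UGC -> C; peptide=MTIC
pos 15: GAG -> E; peptide=MTICE
pos 18: CUU -> L; peptide=MTICEL
pos 21: ACU -> T; peptide=MTICELT
pos 24: UAG -> STOP

Answer: MTICELT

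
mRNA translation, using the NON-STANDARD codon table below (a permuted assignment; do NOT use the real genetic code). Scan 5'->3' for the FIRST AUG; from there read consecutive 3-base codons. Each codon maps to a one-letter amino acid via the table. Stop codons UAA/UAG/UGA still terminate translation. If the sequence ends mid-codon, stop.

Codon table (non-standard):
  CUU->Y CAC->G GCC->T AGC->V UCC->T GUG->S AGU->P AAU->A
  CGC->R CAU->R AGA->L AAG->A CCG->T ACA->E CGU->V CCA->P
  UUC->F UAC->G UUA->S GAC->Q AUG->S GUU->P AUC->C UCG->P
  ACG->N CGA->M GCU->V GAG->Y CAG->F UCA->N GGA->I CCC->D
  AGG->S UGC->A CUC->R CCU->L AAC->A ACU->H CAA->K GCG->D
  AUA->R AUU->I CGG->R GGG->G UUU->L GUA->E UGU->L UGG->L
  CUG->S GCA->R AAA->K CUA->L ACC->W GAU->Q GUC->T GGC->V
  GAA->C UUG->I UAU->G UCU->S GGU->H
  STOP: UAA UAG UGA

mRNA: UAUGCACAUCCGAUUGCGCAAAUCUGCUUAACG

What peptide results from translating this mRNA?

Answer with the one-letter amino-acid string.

start AUG at pos 1
pos 1: AUG -> S; peptide=S
pos 4: CAC -> G; peptide=SG
pos 7: AUC -> C; peptide=SGC
pos 10: CGA -> M; peptide=SGCM
pos 13: UUG -> I; peptide=SGCMI
pos 16: CGC -> R; peptide=SGCMIR
pos 19: AAA -> K; peptide=SGCMIRK
pos 22: UCU -> S; peptide=SGCMIRKS
pos 25: GCU -> V; peptide=SGCMIRKSV
pos 28: UAA -> STOP

Answer: SGCMIRKSV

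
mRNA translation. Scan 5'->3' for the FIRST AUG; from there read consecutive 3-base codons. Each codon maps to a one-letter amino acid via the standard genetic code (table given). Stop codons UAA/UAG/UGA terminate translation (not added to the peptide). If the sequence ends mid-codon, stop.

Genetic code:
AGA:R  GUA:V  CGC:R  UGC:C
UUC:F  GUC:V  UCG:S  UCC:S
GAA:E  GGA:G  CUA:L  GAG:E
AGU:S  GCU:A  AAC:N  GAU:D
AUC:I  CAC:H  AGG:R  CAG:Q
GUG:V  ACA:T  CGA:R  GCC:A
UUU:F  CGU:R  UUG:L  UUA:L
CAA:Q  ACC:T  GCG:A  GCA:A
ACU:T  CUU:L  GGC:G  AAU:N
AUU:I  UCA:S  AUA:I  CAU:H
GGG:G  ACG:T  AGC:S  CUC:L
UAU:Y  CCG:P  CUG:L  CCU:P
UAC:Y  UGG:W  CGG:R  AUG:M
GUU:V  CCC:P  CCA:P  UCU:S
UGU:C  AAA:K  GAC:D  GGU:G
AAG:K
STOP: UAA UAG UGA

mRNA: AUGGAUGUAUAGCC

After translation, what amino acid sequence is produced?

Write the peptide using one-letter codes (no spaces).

Answer: MDV

Derivation:
start AUG at pos 0
pos 0: AUG -> M; peptide=M
pos 3: GAU -> D; peptide=MD
pos 6: GUA -> V; peptide=MDV
pos 9: UAG -> STOP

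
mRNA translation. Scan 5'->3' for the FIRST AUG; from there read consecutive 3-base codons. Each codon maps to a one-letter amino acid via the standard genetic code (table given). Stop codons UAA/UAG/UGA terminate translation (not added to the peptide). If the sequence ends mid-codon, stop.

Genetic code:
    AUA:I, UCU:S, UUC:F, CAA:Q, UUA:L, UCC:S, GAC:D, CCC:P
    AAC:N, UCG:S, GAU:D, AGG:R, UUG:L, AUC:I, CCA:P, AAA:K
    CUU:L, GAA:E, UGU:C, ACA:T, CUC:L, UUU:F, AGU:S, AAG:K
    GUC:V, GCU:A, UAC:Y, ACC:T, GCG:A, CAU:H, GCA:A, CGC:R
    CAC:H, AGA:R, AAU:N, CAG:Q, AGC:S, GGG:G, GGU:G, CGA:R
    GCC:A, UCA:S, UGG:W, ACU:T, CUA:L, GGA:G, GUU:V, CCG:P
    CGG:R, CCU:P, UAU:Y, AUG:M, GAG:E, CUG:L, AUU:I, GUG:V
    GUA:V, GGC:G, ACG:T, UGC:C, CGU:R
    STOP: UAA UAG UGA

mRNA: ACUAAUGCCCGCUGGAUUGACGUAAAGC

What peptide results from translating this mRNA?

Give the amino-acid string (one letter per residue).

Answer: MPAGLT

Derivation:
start AUG at pos 4
pos 4: AUG -> M; peptide=M
pos 7: CCC -> P; peptide=MP
pos 10: GCU -> A; peptide=MPA
pos 13: GGA -> G; peptide=MPAG
pos 16: UUG -> L; peptide=MPAGL
pos 19: ACG -> T; peptide=MPAGLT
pos 22: UAA -> STOP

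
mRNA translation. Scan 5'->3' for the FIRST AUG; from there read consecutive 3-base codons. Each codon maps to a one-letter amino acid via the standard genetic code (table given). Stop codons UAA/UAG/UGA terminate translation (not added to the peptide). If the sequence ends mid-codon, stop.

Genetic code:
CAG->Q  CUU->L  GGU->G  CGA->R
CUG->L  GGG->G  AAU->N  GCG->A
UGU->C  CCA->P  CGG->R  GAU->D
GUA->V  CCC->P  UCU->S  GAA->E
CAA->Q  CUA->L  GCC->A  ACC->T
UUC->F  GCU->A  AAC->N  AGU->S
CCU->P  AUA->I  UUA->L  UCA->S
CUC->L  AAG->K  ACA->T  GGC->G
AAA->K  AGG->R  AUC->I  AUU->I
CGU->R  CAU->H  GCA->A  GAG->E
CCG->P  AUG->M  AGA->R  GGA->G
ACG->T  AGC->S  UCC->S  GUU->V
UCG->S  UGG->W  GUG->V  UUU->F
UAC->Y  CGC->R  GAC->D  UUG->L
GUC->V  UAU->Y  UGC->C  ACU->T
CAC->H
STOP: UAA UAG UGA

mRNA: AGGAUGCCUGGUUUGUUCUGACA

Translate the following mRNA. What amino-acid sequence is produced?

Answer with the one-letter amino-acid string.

Answer: MPGLF

Derivation:
start AUG at pos 3
pos 3: AUG -> M; peptide=M
pos 6: CCU -> P; peptide=MP
pos 9: GGU -> G; peptide=MPG
pos 12: UUG -> L; peptide=MPGL
pos 15: UUC -> F; peptide=MPGLF
pos 18: UGA -> STOP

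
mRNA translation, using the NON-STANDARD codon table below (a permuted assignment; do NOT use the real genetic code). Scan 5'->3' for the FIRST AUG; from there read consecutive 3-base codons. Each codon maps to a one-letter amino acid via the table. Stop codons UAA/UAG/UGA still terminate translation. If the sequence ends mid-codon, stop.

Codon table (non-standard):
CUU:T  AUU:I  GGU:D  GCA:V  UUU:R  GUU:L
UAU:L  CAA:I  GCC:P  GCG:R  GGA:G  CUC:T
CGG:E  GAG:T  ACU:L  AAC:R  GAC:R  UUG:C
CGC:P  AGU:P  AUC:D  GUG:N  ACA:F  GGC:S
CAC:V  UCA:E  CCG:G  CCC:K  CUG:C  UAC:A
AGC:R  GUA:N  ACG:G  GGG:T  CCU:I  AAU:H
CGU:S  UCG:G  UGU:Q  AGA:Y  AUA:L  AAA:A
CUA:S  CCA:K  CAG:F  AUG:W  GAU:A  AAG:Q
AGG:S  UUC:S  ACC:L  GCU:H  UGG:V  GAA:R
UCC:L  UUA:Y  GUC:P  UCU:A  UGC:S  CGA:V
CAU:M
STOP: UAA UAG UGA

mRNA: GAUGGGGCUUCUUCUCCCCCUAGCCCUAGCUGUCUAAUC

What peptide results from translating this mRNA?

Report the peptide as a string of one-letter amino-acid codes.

Answer: WTTTTKSPSHP

Derivation:
start AUG at pos 1
pos 1: AUG -> W; peptide=W
pos 4: GGG -> T; peptide=WT
pos 7: CUU -> T; peptide=WTT
pos 10: CUU -> T; peptide=WTTT
pos 13: CUC -> T; peptide=WTTTT
pos 16: CCC -> K; peptide=WTTTTK
pos 19: CUA -> S; peptide=WTTTTKS
pos 22: GCC -> P; peptide=WTTTTKSP
pos 25: CUA -> S; peptide=WTTTTKSPS
pos 28: GCU -> H; peptide=WTTTTKSPSH
pos 31: GUC -> P; peptide=WTTTTKSPSHP
pos 34: UAA -> STOP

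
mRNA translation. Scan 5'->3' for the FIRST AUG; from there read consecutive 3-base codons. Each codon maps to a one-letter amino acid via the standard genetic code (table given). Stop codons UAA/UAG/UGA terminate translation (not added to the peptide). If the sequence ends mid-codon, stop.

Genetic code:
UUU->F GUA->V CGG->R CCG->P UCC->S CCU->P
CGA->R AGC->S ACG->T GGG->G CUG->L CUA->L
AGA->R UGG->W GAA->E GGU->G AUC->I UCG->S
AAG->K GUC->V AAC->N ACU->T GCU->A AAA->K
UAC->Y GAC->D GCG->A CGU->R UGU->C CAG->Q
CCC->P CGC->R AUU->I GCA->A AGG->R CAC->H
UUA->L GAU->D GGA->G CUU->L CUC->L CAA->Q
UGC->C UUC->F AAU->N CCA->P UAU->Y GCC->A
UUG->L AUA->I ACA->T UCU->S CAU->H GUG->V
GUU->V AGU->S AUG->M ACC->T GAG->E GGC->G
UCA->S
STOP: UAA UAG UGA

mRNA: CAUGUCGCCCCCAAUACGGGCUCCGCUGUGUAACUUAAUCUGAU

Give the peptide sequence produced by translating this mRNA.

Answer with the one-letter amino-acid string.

Answer: MSPPIRAPLCNLI

Derivation:
start AUG at pos 1
pos 1: AUG -> M; peptide=M
pos 4: UCG -> S; peptide=MS
pos 7: CCC -> P; peptide=MSP
pos 10: CCA -> P; peptide=MSPP
pos 13: AUA -> I; peptide=MSPPI
pos 16: CGG -> R; peptide=MSPPIR
pos 19: GCU -> A; peptide=MSPPIRA
pos 22: CCG -> P; peptide=MSPPIRAP
pos 25: CUG -> L; peptide=MSPPIRAPL
pos 28: UGU -> C; peptide=MSPPIRAPLC
pos 31: AAC -> N; peptide=MSPPIRAPLCN
pos 34: UUA -> L; peptide=MSPPIRAPLCNL
pos 37: AUC -> I; peptide=MSPPIRAPLCNLI
pos 40: UGA -> STOP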